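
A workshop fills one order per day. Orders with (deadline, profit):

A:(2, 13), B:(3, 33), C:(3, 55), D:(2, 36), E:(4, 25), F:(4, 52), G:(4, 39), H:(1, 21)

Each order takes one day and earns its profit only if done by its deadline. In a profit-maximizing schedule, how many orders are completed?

4

Take jobs in profit order; each goes to the latest open slot no later than its deadline.
By profit: C(d3,55), F(d4,52), G(d4,39), D(d2,36), B(d3,33), E(d4,25), H(d1,21), A(d2,13)
C→slot 3; F→slot 4; G→slot 2; D→slot 1; B skipped; E skipped; H skipped; A skipped.
4 of 8 scheduled.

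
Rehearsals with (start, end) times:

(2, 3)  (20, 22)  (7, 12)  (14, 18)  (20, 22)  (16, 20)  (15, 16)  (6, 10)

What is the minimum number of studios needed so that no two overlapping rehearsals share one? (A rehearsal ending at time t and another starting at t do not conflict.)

2

Events (time:±→running): 2:+→1 3:-→0 6:+→1 7:+→2 … peak 2.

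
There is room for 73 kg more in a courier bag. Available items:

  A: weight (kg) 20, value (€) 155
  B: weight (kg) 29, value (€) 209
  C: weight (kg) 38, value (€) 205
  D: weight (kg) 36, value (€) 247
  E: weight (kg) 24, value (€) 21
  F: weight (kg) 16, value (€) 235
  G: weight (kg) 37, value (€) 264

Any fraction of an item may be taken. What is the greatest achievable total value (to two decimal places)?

Sort by value per unit weight and fill in that order.
Order: F (235/16=14.69) > A (155/20=7.75) > B (209/29=7.21) > G (264/37=7.14) > D (247/36=6.86) > C (205/38=5.39) > E (21/24=0.88)
Fill: take F (16 @ 235) → take A (20 @ 155) → take B (29 @ 209) → take 8/37 of G → 57.08; 73/73 used.
Total value = 656.08

656.08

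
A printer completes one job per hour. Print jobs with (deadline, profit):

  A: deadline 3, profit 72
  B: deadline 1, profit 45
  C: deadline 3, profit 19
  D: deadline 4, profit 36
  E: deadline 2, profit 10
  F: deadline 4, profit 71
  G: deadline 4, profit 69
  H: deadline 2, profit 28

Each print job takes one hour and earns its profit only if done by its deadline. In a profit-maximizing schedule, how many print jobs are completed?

Sort by profit descending; place each in the latest free slot ≤ its deadline.
Profit order: A=72 F=71 G=69 B=45 D=36 H=28 C=19 E=10
Assign: A→slot 3, F→slot 4, G→slot 2, B→slot 1, D skipped, H skipped, C skipped, E skipped.
Slots: [1:B] [2:G] [3:A] [4:F]
4 of 8 scheduled.

4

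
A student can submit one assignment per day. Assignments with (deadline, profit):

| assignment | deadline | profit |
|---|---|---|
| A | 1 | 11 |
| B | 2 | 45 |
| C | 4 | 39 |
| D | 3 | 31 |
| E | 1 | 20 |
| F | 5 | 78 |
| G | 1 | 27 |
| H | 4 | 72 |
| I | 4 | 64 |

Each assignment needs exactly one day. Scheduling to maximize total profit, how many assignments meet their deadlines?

5

Sort by profit descending; place each in the latest free slot ≤ its deadline.
Profit order: F=78 H=72 I=64 B=45 C=39 D=31 G=27 E=20 A=11
Assign: F→slot 5, H→slot 4, I→slot 3, B→slot 2, C→slot 1, D skipped, G skipped, E skipped, A skipped.
Slots: [1:C] [2:B] [3:I] [4:H] [5:F]
5 of 9 scheduled.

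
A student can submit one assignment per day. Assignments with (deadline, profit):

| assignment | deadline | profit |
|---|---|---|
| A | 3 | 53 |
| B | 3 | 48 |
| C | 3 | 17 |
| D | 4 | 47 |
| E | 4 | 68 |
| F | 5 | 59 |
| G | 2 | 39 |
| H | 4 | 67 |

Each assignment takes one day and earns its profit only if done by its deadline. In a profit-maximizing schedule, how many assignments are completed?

By profit: E(d4,68), H(d4,67), F(d5,59), A(d3,53), B(d3,48), D(d4,47), G(d2,39), C(d3,17)
E→slot 4; H→slot 3; F→slot 5; A→slot 2; B→slot 1; D skipped; G skipped; C skipped.
5 of 8 scheduled.

5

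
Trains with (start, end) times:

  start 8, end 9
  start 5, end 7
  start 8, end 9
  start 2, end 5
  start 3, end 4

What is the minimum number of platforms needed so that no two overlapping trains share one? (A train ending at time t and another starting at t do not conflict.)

Count concurrent intervals with a sweep; the peak is the room count.
starts: [2, 3, 5, 8, 8]
ends:   [4, 5, 7, 9, 9]
s2→1 s3→2  — peak 2.

2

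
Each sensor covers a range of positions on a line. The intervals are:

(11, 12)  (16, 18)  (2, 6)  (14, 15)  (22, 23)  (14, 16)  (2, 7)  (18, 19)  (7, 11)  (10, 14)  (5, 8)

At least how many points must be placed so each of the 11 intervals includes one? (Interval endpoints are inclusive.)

Process intervals by earliest right end; each time one isn't hit yet, stab at its right endpoint.
By right end: [2,6]  [2,7]  [5,8]  [7,11]  [11,12]  [10,14]  [14,15]  [14,16]  [16,18]  [18,19]  [22,23]
[2,6] uncovered → point at 6; [7,11] uncovered → point at 11; [14,15] uncovered → point at 15; [16,18] uncovered → point at 18; [22,23] uncovered → point at 23.
Points: 6, 11, 15, 18, 23 (5 total).

5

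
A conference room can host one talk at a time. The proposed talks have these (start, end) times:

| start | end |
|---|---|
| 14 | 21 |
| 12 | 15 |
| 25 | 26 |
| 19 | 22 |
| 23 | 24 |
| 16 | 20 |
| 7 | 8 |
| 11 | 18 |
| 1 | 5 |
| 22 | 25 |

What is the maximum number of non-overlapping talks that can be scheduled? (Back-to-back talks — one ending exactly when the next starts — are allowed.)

Sorted by end: (1,5)  (7,8)  (12,15)  (11,18)  (16,20)  (14,21)  (19,22)  (23,24)  (22,25)  (25,26)
take (1,5); take (7,8); take (12,15); skip (11,18); take (16,20); take (23,24); take (25,26).
Selected 6 talks.

6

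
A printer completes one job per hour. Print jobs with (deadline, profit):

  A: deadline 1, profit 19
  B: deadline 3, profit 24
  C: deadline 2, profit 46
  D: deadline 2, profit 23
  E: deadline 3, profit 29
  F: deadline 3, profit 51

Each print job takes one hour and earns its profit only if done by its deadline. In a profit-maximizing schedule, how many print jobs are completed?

3

Sort by profit descending; place each in the latest free slot ≤ its deadline.
By profit: F(d3,51), C(d2,46), E(d3,29), B(d3,24), D(d2,23), A(d1,19)
F→slot 3; C→slot 2; E→slot 1; B skipped; D skipped; A skipped.
3 of 6 scheduled.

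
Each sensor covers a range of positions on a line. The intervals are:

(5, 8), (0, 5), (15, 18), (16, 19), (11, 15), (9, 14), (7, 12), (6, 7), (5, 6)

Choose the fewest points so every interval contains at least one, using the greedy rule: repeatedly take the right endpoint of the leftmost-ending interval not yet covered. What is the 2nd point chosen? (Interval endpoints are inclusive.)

Sort by right endpoint; whenever an interval is uncovered, place a point at its right end.
Sorted: [0,5] [5,6] [6,7] [5,8] [7,12] [9,14] [11,15] [15,18] [16,19]
{[0,5],[5,6]} hit by 5; {[6,7],[5,8],[7,12]} hit by 7; {[9,14],[11,15]} hit by 14; {[15,18],[16,19]} hit by 18.
Points: 5, 7, 14, 18 (4 total).

7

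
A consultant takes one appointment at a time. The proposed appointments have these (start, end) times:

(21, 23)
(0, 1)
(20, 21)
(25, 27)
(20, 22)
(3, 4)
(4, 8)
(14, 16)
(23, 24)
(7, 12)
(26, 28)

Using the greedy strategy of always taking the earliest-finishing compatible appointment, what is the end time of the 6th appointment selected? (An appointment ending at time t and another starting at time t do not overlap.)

23

Order by finish time; keep every interval that doesn't clash with the previous kept one.
Sorted by end: (0,1)  (3,4)  (4,8)  (7,12)  (14,16)  (20,21)  (20,22)  (21,23)  (23,24)  (25,27)  (26,28)
take (0,1); take (3,4); take (4,8); take (14,16); take (20,21); take (21,23); take (23,24); take (25,27); skip (26,28).
Selected: (0,1) (3,4) (4,8) (14,16) (20,21) (21,23) (23,24) (25,27)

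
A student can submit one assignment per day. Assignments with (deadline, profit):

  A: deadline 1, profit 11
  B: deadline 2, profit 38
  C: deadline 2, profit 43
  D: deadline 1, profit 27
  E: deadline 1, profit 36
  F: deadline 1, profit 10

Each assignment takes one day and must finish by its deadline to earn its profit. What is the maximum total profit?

Sort by profit descending; place each in the latest free slot ≤ its deadline.
Profit order: C=43 B=38 E=36 D=27 A=11 F=10
Assign: C→slot 2, B→slot 1, E skipped, D skipped, A skipped, F skipped.
Slots: [1:B] [2:C]
Profit = 38 + 43 = 81

81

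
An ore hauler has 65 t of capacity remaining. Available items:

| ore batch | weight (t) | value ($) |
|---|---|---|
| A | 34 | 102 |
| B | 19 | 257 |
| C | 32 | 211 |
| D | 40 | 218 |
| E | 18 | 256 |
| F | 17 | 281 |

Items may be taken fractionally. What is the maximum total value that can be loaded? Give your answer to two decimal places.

866.53

Sort by value per unit weight and fill in that order.
Order: F (281/17=16.53) > E (256/18=14.22) > B (257/19=13.53) > C (211/32=6.59) > D (218/40=5.45) > A (102/34=3.00)
Fill: take F (17 @ 281) → take E (18 @ 256) → take B (19 @ 257) → take 11/32 of C → 72.53; 65/65 used.
Total value = 866.53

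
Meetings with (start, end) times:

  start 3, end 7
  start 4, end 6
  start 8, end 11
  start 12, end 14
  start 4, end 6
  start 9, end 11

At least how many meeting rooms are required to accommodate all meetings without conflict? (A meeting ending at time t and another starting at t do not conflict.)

3

Count concurrent intervals with a sweep; the peak is the room count.
starts: [3, 4, 4, 8, 9, 12]
ends:   [6, 6, 7, 11, 11, 14]
s3→1 s4→2 s4→3  — peak 3.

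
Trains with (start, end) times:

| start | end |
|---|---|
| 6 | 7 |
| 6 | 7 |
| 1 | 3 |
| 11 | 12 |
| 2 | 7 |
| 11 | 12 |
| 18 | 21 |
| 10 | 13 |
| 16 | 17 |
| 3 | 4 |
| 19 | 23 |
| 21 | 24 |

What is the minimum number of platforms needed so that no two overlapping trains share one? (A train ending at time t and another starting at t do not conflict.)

3

Count concurrent intervals with a sweep; the peak is the room count.
starts: [1, 2, 3, 6, 6, 10, 11, 11, 16, 18, 19, 21]
ends:   [3, 4, 7, 7, 7, 12, 12, 13, 17, 21, 23, 24]
s1→1 s2→2 e3→1 s3→2 e4→1 s6→2 s6→3  — peak 3.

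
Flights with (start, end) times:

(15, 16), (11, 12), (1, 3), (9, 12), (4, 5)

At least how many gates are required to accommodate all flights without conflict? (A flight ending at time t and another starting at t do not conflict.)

2

The answer is the maximum number of intervals overlapping at any instant.
Events (time:±→running): 1:+→1 3:-→0 4:+→1 5:-→0 9:+→1 11:+→2 … peak 2.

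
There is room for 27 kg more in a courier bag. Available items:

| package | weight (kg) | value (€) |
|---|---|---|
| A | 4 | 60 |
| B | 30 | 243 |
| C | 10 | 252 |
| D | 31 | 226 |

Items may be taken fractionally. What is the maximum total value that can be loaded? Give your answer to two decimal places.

417.30

Greedy by value/weight ratio, highest first.
Ratios (sorted): C 25.20, A 15.00, B 8.10, D 7.29
take C (10 @ 252); take A (4 @ 60); take 13/30 of B → 105.30. Capacity used 27/27.
Total value = 417.30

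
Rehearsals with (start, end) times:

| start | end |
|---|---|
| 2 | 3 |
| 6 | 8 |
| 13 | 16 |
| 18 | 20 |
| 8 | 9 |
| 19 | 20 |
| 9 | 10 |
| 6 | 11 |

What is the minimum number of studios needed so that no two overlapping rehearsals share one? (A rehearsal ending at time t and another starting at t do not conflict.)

2

starts: [2, 6, 6, 8, 9, 13, 18, 19]
ends:   [3, 8, 9, 10, 11, 16, 20, 20]
s2→1 e3→0 s6→1 s6→2  — peak 2.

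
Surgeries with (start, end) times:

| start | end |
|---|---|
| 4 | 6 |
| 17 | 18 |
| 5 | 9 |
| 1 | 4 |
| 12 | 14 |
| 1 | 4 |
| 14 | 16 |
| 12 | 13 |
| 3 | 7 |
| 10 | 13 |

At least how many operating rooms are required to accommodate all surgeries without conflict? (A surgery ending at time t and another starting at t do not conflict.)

Events (time:±→running): 1:+→1 1:+→2 3:+→3 … peak 3.

3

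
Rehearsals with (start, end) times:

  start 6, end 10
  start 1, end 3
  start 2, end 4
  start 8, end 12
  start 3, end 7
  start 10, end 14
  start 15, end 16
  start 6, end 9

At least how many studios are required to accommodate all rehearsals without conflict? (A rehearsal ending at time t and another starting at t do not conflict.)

Events (time:±→running): 1:+→1 2:+→2 3:-→1 3:+→2 4:-→1 6:+→2 6:+→3 … peak 3.

3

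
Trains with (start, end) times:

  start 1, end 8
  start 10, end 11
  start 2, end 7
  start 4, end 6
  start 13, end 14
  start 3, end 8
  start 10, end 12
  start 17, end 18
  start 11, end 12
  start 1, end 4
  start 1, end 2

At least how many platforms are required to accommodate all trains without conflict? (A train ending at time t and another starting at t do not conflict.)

4

Count concurrent intervals with a sweep; the peak is the room count.
Events (time:±→running): 1:+→1 1:+→2 1:+→3 2:-→2 2:+→3 3:+→4 … peak 4.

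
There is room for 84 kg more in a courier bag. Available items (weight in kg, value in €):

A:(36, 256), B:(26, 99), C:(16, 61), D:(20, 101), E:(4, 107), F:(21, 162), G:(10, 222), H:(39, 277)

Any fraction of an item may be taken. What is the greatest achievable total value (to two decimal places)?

Greedy by value/weight ratio, highest first.
Order: E (107/4=26.75) > G (222/10=22.20) > F (162/21=7.71) > A (256/36=7.11) > H (277/39=7.10) > D (101/20=5.05) > C (61/16=3.81) > B (99/26=3.81)
Fill: take E (4 @ 107) → take G (10 @ 222) → take F (21 @ 162) → take A (36 @ 256) → take 13/39 of H → 92.33; 84/84 used.
Total value = 839.33

839.33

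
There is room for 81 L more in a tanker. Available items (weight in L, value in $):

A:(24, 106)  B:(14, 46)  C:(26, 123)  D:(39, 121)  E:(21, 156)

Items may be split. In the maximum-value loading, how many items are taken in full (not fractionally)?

3

Greedy by value/weight ratio, highest first.
Ratios (sorted): E 7.43, C 4.73, A 4.42, B 3.29, D 3.10
take E (21 @ 156); take C (26 @ 123); take A (24 @ 106); take 10/14 of B → 32.86. Capacity used 81/81.
3 item(s) taken whole; one partial (take 10/14 of B).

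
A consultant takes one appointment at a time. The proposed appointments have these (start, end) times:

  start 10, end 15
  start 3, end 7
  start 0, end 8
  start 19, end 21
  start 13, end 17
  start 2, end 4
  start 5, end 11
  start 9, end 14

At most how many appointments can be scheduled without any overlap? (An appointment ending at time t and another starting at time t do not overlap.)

By end time: (2,4), (3,7), (0,8), (5,11), (9,14), (10,15), (13,17), (19,21).
Pick (2,4); next start ≥ 4 → (5,11); next start ≥ 11 → (13,17); next start ≥ 17 → (19,21).
Selected 4 appointments.

4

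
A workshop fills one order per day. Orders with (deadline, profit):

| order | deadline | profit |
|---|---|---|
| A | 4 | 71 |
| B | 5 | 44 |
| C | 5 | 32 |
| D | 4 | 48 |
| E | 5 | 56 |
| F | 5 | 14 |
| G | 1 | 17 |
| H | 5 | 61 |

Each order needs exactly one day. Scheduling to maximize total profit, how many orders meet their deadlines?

Profit order: A=71 H=61 E=56 D=48 B=44 C=32 G=17 F=14
Assign: A→slot 4, H→slot 5, E→slot 3, D→slot 2, B→slot 1, C skipped, G skipped, F skipped.
Slots: [1:B] [2:D] [3:E] [4:A] [5:H]
5 of 8 scheduled.

5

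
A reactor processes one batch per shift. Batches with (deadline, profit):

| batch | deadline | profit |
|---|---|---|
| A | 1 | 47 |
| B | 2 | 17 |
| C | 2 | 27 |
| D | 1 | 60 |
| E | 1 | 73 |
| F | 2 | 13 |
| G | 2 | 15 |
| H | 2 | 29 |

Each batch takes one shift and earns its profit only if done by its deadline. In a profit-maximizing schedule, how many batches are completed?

Take jobs in profit order; each goes to the latest open slot no later than its deadline.
By profit: E(d1,73), D(d1,60), A(d1,47), H(d2,29), C(d2,27), B(d2,17), G(d2,15), F(d2,13)
E→slot 1; D skipped; A skipped; H→slot 2; C skipped; B skipped; G skipped; F skipped.
2 of 8 scheduled.

2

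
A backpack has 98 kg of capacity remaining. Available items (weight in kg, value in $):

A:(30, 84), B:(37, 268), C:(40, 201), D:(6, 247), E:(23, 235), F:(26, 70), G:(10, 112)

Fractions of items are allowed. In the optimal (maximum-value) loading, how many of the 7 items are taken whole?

Greedy by value/weight ratio, highest first.
Order: D (247/6=41.17) > G (112/10=11.20) > E (235/23=10.22) > B (268/37=7.24) > C (201/40=5.03) > A (84/30=2.80) > F (70/26=2.69)
Fill: take D (6 @ 247) → take G (10 @ 112) → take E (23 @ 235) → take B (37 @ 268) → take 22/40 of C → 110.55; 98/98 used.
4 item(s) taken whole; one partial (take 22/40 of C).

4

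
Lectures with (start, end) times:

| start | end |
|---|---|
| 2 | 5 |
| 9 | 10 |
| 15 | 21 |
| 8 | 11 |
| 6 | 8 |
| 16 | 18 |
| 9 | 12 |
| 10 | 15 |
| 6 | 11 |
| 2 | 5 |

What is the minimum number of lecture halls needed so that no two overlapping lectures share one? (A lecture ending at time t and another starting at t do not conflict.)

Count concurrent intervals with a sweep; the peak is the room count.
Events (time:±→running): 2:+→1 2:+→2 5:-→1 5:-→0 6:+→1 6:+→2 8:-→1 8:+→2 9:+→3 9:+→4 … peak 4.

4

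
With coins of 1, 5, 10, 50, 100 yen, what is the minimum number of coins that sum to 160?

Greedy: take as many of the largest coin as possible, then repeat with the remainder.
160 − 1×100→60 − 1×50→10 − 1×10→0
Total coins = 1 + 1 + 1 = 3

3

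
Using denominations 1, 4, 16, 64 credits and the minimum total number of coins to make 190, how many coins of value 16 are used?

3

Greedy: take as many of the largest coin as possible, then repeat with the remainder.
190 − 2×64→62 − 3×16→14 − 3×4→2 − 2×1→0
Count of 16: 3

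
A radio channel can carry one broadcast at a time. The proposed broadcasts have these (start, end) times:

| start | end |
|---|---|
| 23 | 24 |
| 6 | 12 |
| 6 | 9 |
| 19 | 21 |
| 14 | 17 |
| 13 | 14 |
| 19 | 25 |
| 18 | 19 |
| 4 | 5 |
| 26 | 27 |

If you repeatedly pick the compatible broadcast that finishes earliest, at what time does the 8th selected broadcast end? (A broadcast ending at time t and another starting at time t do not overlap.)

By end time: (4,5), (6,9), (6,12), (13,14), (14,17), (18,19), (19,21), (23,24), (19,25), (26,27).
Pick (4,5); next start ≥ 5 → (6,9); next start ≥ 9 → (13,14); next start ≥ 14 → (14,17); next start ≥ 17 → (18,19); next start ≥ 19 → (19,21); next start ≥ 21 → (23,24); next start ≥ 24 → (26,27).
Selected: (4,5) (6,9) (13,14) (14,17) (18,19) (19,21) (23,24) (26,27)

27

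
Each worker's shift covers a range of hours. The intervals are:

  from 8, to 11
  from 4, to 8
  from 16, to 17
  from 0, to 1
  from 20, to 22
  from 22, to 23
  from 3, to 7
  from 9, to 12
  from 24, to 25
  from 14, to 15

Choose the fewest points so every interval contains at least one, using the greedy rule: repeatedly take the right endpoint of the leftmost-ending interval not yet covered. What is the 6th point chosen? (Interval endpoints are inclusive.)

Process intervals by earliest right end; each time one isn't hit yet, stab at its right endpoint.
Sorted: [0,1] [3,7] [4,8] [8,11] [9,12] [14,15] [16,17] [20,22] [22,23] [24,25]
{[0,1]} hit by 1; {[3,7],[4,8]} hit by 7; {[8,11],[9,12]} hit by 11; {[14,15]} hit by 15; {[16,17]} hit by 17; {[20,22],[22,23]} hit by 22; {[24,25]} hit by 25.
Points: 1, 7, 11, 15, 17, 22, 25 (7 total).

22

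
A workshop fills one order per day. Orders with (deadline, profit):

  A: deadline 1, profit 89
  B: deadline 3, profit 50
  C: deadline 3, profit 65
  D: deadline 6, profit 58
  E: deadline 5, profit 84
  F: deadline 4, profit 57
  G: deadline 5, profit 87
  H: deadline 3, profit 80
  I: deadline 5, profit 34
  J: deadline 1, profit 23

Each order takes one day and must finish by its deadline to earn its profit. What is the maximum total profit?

463

Take jobs in profit order; each goes to the latest open slot no later than its deadline.
Profit order: A=89 G=87 E=84 H=80 C=65 D=58 F=57 B=50 I=34 J=23
Assign: A→slot 1, G→slot 5, E→slot 4, H→slot 3, C→slot 2, D→slot 6, F skipped, B skipped, I skipped, J skipped.
Slots: [1:A] [2:C] [3:H] [4:E] [5:G] [6:D]
Profit = 89 + 65 + 80 + 84 + 87 + 58 = 463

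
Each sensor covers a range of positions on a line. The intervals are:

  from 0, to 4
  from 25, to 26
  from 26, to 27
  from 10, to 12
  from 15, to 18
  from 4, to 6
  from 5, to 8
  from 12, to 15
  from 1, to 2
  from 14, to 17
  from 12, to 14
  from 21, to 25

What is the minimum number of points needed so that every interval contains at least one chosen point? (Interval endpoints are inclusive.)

Sort by right endpoint; whenever an interval is uncovered, place a point at its right end.
By right end: [1,2]  [0,4]  [4,6]  [5,8]  [10,12]  [12,14]  [12,15]  [14,17]  [15,18]  [21,25]  [25,26]  [26,27]
[1,2] uncovered → point at 2; [4,6] uncovered → point at 6; [10,12] uncovered → point at 12; [14,17] uncovered → point at 17; [21,25] uncovered → point at 25; [26,27] uncovered → point at 27.
Points: 2, 6, 12, 17, 25, 27 (6 total).

6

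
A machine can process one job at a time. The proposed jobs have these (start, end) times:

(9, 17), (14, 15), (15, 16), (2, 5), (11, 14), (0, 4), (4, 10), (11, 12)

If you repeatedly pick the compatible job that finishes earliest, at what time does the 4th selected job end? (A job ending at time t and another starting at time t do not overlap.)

Sorted by end: (0,4)  (2,5)  (4,10)  (11,12)  (11,14)  (14,15)  (15,16)  (9,17)
take (0,4); take (4,10); take (11,12); take (14,15); take (15,16).
Selected: (0,4) (4,10) (11,12) (14,15) (15,16)

15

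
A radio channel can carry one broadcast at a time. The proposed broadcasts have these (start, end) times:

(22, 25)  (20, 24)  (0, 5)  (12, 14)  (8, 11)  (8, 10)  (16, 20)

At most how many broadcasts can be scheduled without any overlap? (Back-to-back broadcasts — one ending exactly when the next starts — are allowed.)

Order by finish time; keep every interval that doesn't clash with the previous kept one.
By end time: (0,5), (8,10), (8,11), (12,14), (16,20), (20,24), (22,25).
Pick (0,5); next start ≥ 5 → (8,10); next start ≥ 10 → (12,14); next start ≥ 14 → (16,20); next start ≥ 20 → (20,24).
Selected 5 broadcasts.

5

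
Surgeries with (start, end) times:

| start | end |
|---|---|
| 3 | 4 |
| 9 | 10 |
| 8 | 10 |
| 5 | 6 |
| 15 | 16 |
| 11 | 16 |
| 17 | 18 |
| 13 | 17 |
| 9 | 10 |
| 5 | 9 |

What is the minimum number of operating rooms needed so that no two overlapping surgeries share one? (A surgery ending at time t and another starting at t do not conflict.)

Events (time:±→running): 3:+→1 4:-→0 5:+→1 5:+→2 6:-→1 8:+→2 9:-→1 9:+→2 9:+→3 … peak 3.

3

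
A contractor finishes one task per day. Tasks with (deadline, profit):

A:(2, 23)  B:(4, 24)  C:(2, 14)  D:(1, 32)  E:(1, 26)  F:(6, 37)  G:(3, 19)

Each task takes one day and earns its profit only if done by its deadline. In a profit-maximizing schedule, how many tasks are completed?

5

Profit order: F=37 D=32 E=26 B=24 A=23 G=19 C=14
Assign: F→slot 6, D→slot 1, E skipped, B→slot 4, A→slot 2, G→slot 3, C skipped.
Slots: [1:D] [2:A] [3:G] [4:B] [6:F]
5 of 7 scheduled.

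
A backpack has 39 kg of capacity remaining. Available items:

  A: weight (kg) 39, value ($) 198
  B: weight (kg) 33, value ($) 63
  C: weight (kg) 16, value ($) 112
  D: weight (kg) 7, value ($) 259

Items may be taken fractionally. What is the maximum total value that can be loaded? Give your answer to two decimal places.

452.23

Ratios (sorted): D 37.00, C 7.00, A 5.08, B 1.91
take D (7 @ 259); take C (16 @ 112); take 16/39 of A → 81.23. Capacity used 39/39.
Total value = 452.23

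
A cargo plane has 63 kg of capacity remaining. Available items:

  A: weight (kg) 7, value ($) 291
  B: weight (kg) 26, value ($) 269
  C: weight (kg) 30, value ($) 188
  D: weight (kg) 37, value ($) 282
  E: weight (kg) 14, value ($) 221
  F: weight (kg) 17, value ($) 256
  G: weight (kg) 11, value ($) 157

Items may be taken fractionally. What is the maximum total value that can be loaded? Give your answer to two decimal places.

Greedy by value/weight ratio, highest first.
Ratios (sorted): A 41.57, E 15.79, F 15.06, G 14.27, B 10.35, D 7.62, C 6.27
take A (7 @ 291); take E (14 @ 221); take F (17 @ 256); take G (11 @ 157); take 14/26 of B → 144.85. Capacity used 63/63.
Total value = 1069.85

1069.85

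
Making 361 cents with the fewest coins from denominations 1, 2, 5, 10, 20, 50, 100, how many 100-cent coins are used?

3

Use the largest denomination that fits, subtract, and repeat.
361 = 3×100 + 1×50 + 1×10 + 1×1
Count of 100: 3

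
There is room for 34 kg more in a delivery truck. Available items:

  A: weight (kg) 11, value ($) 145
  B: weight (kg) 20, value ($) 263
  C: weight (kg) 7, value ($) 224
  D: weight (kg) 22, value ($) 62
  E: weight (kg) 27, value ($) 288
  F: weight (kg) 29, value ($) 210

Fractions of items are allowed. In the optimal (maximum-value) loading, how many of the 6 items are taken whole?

2

Greedy by value/weight ratio, highest first.
Order: C (224/7=32.00) > A (145/11=13.18) > B (263/20=13.15) > E (288/27=10.67) > F (210/29=7.24) > D (62/22=2.82)
Fill: take C (7 @ 224) → take A (11 @ 145) → take 16/20 of B → 210.40; 34/34 used.
2 item(s) taken whole; one partial (take 16/20 of B).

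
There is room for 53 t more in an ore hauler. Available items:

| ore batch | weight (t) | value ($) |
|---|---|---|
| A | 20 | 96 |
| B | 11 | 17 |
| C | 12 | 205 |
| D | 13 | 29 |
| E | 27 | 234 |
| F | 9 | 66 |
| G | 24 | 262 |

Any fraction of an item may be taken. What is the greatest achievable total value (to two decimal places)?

614.33

Order: C (205/12=17.08) > G (262/24=10.92) > E (234/27=8.67) > F (66/9=7.33) > A (96/20=4.80) > D (29/13=2.23) > B (17/11=1.55)
Fill: take C (12 @ 205) → take G (24 @ 262) → take 17/27 of E → 147.33; 53/53 used.
Total value = 614.33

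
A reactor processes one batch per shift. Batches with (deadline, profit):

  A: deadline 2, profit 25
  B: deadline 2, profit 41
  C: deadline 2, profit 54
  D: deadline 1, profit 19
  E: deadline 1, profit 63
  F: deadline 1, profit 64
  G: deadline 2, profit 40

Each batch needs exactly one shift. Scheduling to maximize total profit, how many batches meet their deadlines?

By profit: F(d1,64), E(d1,63), C(d2,54), B(d2,41), G(d2,40), A(d2,25), D(d1,19)
F→slot 1; E skipped; C→slot 2; B skipped; G skipped; A skipped; D skipped.
2 of 7 scheduled.

2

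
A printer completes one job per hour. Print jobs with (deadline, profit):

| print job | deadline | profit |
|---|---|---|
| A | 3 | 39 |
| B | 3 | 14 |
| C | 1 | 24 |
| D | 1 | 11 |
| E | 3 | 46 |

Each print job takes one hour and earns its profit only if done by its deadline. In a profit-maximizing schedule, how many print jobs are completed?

Profit order: E=46 A=39 C=24 B=14 D=11
Assign: E→slot 3, A→slot 2, C→slot 1, B skipped, D skipped.
Slots: [1:C] [2:A] [3:E]
3 of 5 scheduled.

3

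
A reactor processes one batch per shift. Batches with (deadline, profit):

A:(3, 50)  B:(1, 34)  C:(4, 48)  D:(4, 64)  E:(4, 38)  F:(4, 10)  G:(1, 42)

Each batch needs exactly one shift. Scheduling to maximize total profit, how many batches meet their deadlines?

4

By profit: D(d4,64), A(d3,50), C(d4,48), G(d1,42), E(d4,38), B(d1,34), F(d4,10)
D→slot 4; A→slot 3; C→slot 2; G→slot 1; E skipped; B skipped; F skipped.
4 of 7 scheduled.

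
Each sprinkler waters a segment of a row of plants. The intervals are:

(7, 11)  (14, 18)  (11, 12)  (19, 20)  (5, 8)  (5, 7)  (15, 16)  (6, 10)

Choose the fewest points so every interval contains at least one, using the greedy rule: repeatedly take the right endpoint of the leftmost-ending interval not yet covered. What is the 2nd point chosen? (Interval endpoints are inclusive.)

12

Sorted: [5,7] [5,8] [6,10] [7,11] [11,12] [15,16] [14,18] [19,20]
{[5,7],[5,8],[6,10],[7,11]} hit by 7; {[11,12]} hit by 12; {[15,16],[14,18]} hit by 16; {[19,20]} hit by 20.
Points: 7, 12, 16, 20 (4 total).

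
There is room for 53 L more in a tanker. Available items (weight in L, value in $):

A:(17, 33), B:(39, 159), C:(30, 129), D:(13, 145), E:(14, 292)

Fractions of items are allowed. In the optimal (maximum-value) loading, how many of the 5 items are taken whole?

Order: E (292/14=20.86) > D (145/13=11.15) > C (129/30=4.30) > B (159/39=4.08) > A (33/17=1.94)
Fill: take E (14 @ 292) → take D (13 @ 145) → take 26/30 of C → 111.80; 53/53 used.
2 item(s) taken whole; one partial (take 26/30 of C).

2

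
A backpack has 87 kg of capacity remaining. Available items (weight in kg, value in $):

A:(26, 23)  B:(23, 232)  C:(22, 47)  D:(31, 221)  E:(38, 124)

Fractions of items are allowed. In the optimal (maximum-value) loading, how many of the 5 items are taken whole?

Greedy by value/weight ratio, highest first.
Order: B (232/23=10.09) > D (221/31=7.13) > E (124/38=3.26) > C (47/22=2.14) > A (23/26=0.88)
Fill: take B (23 @ 232) → take D (31 @ 221) → take 33/38 of E → 107.68; 87/87 used.
2 item(s) taken whole; one partial (take 33/38 of E).

2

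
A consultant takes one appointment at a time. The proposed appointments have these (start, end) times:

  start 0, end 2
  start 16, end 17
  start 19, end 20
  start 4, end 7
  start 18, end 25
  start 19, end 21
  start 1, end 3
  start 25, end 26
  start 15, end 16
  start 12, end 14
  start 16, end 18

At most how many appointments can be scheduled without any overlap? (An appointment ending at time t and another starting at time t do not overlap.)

Order by finish time; keep every interval that doesn't clash with the previous kept one.
By end time: (0,2), (1,3), (4,7), (12,14), (15,16), (16,17), (16,18), (19,20), (19,21), (18,25), (25,26).
Pick (0,2); next start ≥ 2 → (4,7); next start ≥ 7 → (12,14); next start ≥ 14 → (15,16); next start ≥ 16 → (16,17); next start ≥ 17 → (19,20); next start ≥ 20 → (25,26).
Selected 7 appointments.

7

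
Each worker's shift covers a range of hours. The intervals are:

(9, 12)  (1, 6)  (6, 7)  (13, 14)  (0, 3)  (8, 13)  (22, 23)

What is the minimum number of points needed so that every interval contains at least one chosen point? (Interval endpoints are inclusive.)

Sort by right endpoint; whenever an interval is uncovered, place a point at its right end.
By right end: [0,3]  [1,6]  [6,7]  [9,12]  [8,13]  [13,14]  [22,23]
[0,3] uncovered → point at 3; [6,7] uncovered → point at 7; [9,12] uncovered → point at 12; [13,14] uncovered → point at 14; [22,23] uncovered → point at 23.
Points: 3, 7, 12, 14, 23 (5 total).

5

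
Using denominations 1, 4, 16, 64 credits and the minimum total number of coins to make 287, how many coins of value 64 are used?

4

Use the largest denomination that fits, subtract, and repeat.
287 − 4×64→31 − 1×16→15 − 3×4→3 − 3×1→0
Count of 64: 4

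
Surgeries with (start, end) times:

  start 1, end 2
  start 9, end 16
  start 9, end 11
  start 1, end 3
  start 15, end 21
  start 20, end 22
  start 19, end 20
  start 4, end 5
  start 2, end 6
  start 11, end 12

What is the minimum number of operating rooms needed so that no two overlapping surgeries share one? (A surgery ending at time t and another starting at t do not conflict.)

2

The answer is the maximum number of intervals overlapping at any instant.
starts: [1, 1, 2, 4, 9, 9, 11, 15, 19, 20]
ends:   [2, 3, 5, 6, 11, 12, 16, 20, 21, 22]
s1→1 s1→2  — peak 2.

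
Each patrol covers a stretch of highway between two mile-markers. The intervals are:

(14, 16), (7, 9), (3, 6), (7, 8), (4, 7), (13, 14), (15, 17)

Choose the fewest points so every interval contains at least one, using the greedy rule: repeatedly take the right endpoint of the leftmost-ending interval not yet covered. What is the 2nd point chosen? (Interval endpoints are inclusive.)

Process intervals by earliest right end; each time one isn't hit yet, stab at its right endpoint.
Sorted: [3,6] [4,7] [7,8] [7,9] [13,14] [14,16] [15,17]
{[3,6],[4,7]} hit by 6; {[7,8],[7,9]} hit by 8; {[13,14],[14,16]} hit by 14; {[15,17]} hit by 17.
Points: 6, 8, 14, 17 (4 total).

8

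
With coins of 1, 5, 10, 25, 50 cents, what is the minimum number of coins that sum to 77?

Use the largest denomination that fits, subtract, and repeat.
77 = 1×50 + 1×25 + 2×1
Total coins = 1 + 1 + 2 = 4

4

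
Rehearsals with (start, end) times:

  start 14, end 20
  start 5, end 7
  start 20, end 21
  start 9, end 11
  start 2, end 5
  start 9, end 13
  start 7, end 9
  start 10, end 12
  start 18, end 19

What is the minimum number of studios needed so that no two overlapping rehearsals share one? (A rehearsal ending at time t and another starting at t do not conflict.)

3

The answer is the maximum number of intervals overlapping at any instant.
Events (time:±→running): 2:+→1 5:-→0 5:+→1 7:-→0 7:+→1 9:-→0 9:+→1 9:+→2 10:+→3 … peak 3.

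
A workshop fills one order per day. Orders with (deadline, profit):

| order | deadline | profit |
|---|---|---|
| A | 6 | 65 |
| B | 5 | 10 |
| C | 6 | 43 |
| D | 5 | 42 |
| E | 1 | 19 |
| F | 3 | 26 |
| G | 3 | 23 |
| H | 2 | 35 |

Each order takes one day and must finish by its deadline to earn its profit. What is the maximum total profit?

234

Sort by profit descending; place each in the latest free slot ≤ its deadline.
By profit: A(d6,65), C(d6,43), D(d5,42), H(d2,35), F(d3,26), G(d3,23), E(d1,19), B(d5,10)
A→slot 6; C→slot 5; D→slot 4; H→slot 2; F→slot 3; G→slot 1; E skipped; B skipped.
Profit = 23 + 35 + 26 + 42 + 43 + 65 = 234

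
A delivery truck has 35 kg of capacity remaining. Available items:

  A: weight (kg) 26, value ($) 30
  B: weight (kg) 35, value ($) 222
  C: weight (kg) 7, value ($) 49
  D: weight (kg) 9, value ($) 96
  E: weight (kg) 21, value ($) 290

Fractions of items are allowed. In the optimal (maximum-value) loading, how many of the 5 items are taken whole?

2

Ratios (sorted): E 13.81, D 10.67, C 7.00, B 6.34, A 1.15
take E (21 @ 290); take D (9 @ 96); take 5/7 of C → 35.00. Capacity used 35/35.
2 item(s) taken whole; one partial (take 5/7 of C).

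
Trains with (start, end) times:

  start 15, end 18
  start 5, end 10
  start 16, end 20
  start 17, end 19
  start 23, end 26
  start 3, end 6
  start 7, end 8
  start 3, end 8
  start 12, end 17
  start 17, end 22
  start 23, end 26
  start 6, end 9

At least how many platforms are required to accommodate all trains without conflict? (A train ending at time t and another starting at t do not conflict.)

starts: [3, 3, 5, 6, 7, 12, 15, 16, 17, 17, 23, 23]
ends:   [6, 8, 8, 9, 10, 17, 18, 19, 20, 22, 26, 26]
s3→1 s3→2 s5→3 e6→2 s6→3 s7→4  — peak 4.

4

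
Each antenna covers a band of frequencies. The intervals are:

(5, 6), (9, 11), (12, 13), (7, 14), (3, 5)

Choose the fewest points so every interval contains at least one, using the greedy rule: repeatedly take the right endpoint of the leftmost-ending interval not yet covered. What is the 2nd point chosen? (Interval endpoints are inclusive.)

Sort by right endpoint; whenever an interval is uncovered, place a point at its right end.
Sorted: [3,5] [5,6] [9,11] [12,13] [7,14]
{[3,5],[5,6]} hit by 5; {[9,11]} hit by 11; {[12,13],[7,14]} hit by 13.
Points: 5, 11, 13 (3 total).

11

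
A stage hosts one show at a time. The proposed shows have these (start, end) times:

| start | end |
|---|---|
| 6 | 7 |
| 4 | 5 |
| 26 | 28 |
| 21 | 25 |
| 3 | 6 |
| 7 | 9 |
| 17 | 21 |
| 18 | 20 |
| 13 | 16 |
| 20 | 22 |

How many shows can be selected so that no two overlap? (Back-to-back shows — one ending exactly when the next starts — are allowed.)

Order by finish time; keep every interval that doesn't clash with the previous kept one.
By end time: (4,5), (3,6), (6,7), (7,9), (13,16), (18,20), (17,21), (20,22), (21,25), (26,28).
Pick (4,5); next start ≥ 5 → (6,7); next start ≥ 7 → (7,9); next start ≥ 9 → (13,16); next start ≥ 16 → (18,20); next start ≥ 20 → (20,22); next start ≥ 22 → (26,28).
Selected 7 shows.

7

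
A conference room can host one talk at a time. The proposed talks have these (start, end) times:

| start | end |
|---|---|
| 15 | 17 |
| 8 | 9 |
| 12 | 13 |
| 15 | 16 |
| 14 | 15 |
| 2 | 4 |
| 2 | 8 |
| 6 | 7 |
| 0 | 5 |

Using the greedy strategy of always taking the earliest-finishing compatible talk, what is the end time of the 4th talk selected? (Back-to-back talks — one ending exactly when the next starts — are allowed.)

13

By end time: (2,4), (0,5), (6,7), (2,8), (8,9), (12,13), (14,15), (15,16), (15,17).
Pick (2,4); next start ≥ 4 → (6,7); next start ≥ 7 → (8,9); next start ≥ 9 → (12,13); next start ≥ 13 → (14,15); next start ≥ 15 → (15,16).
Selected: (2,4) (6,7) (8,9) (12,13) (14,15) (15,16)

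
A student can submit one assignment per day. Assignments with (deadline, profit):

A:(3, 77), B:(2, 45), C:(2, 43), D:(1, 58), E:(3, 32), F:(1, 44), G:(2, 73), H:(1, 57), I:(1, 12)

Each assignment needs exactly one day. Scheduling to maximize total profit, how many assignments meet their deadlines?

3

Take jobs in profit order; each goes to the latest open slot no later than its deadline.
Profit order: A=77 G=73 D=58 H=57 B=45 F=44 C=43 E=32 I=12
Assign: A→slot 3, G→slot 2, D→slot 1, H skipped, B skipped, F skipped, C skipped, E skipped, I skipped.
Slots: [1:D] [2:G] [3:A]
3 of 9 scheduled.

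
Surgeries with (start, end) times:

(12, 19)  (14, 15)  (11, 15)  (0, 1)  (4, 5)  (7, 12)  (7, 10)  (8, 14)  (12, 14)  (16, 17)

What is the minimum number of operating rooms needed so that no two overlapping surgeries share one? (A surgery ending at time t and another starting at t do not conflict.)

4

Count concurrent intervals with a sweep; the peak is the room count.
starts: [0, 4, 7, 7, 8, 11, 12, 12, 14, 16]
ends:   [1, 5, 10, 12, 14, 14, 15, 15, 17, 19]
s0→1 e1→0 s4→1 e5→0 s7→1 s7→2 s8→3 e10→2 s11→3 e12→2 s12→3 s12→4  — peak 4.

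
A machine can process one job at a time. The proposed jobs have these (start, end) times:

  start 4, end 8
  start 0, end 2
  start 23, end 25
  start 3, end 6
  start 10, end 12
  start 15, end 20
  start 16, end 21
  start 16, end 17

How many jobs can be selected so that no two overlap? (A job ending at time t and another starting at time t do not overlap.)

Sort by end time and greedily take each interval whose start is ≥ the last chosen end.
By end time: (0,2), (3,6), (4,8), (10,12), (16,17), (15,20), (16,21), (23,25).
Pick (0,2); next start ≥ 2 → (3,6); next start ≥ 6 → (10,12); next start ≥ 12 → (16,17); next start ≥ 17 → (23,25).
Selected 5 jobs.

5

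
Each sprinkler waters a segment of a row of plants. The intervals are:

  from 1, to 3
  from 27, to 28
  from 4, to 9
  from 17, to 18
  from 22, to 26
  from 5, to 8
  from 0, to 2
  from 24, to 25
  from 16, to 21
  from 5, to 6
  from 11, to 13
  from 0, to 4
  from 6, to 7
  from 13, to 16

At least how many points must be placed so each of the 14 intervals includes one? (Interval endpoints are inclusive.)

Process intervals by earliest right end; each time one isn't hit yet, stab at its right endpoint.
By right end: [0,2]  [1,3]  [0,4]  [5,6]  [6,7]  [5,8]  [4,9]  [11,13]  [13,16]  [17,18]  [16,21]  [24,25]  [22,26]  [27,28]
[0,2] uncovered → point at 2; [5,6] uncovered → point at 6; [11,13] uncovered → point at 13; [17,18] uncovered → point at 18; [24,25] uncovered → point at 25; [27,28] uncovered → point at 28.
Points: 2, 6, 13, 18, 25, 28 (6 total).

6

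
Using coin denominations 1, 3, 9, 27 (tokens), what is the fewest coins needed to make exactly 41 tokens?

5

Use the largest denomination that fits, subtract, and repeat.
41 − 1×27→14 − 1×9→5 − 1×3→2 − 2×1→0
Total coins = 1 + 1 + 1 + 2 = 5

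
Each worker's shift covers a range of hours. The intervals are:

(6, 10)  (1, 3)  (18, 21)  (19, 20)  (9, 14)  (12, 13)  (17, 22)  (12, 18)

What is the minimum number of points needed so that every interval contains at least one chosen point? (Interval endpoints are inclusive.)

4

Process intervals by earliest right end; each time one isn't hit yet, stab at its right endpoint.
By right end: [1,3]  [6,10]  [12,13]  [9,14]  [12,18]  [19,20]  [18,21]  [17,22]
[1,3] uncovered → point at 3; [6,10] uncovered → point at 10; [12,13] uncovered → point at 13; [19,20] uncovered → point at 20.
Points: 3, 10, 13, 20 (4 total).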